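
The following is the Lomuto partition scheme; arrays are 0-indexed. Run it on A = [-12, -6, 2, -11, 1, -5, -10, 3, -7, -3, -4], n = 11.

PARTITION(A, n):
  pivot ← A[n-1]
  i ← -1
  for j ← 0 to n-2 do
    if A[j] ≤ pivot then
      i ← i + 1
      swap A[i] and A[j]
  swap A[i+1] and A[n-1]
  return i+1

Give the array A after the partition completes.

[-12, -6, -11, -5, -10, -7, -4, 3, 2, -3, 1]

pivot=-4, i=-1
j=0: -12≤-4, i=0, swap(0,0) ⇒ [-12, -6, 2, -11, 1, -5, -10, 3, -7, -3, -4]
j=1: -6≤-4, i=1, swap(1,1) ⇒ [-12, -6, 2, -11, 1, -5, -10, 3, -7, -3, -4]
j=2: 2>-4, skip
j=3: -11≤-4, i=2, swap(2,3) ⇒ [-12, -6, -11, 2, 1, -5, -10, 3, -7, -3, -4]
j=4: 1>-4, skip
j=5: -5≤-4, i=3, swap(3,5) ⇒ [-12, -6, -11, -5, 1, 2, -10, 3, -7, -3, -4]
j=6: -10≤-4, i=4, swap(4,6) ⇒ [-12, -6, -11, -5, -10, 2, 1, 3, -7, -3, -4]
j=7: 3>-4, skip
j=8: -7≤-4, i=5, swap(5,8) ⇒ [-12, -6, -11, -5, -10, -7, 1, 3, 2, -3, -4]
j=9: -3>-4, skip
swap(6,10) ⇒ [-12, -6, -11, -5, -10, -7, -4, 3, 2, -3, 1]; return 6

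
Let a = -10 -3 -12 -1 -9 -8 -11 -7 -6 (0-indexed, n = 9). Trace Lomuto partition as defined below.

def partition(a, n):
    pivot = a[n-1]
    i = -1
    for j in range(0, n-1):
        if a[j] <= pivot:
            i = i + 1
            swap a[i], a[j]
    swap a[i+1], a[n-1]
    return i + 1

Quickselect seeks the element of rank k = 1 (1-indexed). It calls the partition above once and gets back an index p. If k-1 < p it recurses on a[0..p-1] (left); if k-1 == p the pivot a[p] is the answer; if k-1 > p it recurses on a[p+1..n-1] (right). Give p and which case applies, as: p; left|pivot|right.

pivot = a[8] = -6; i = -1
j=0: a[0]=-10 ≤ -6 → i=0, swap a[0],a[0] (no change) → -10 -3 -12 -1 -9 -8 -11 -7 -6
j=1: a[1]=-3 > -6 → no swap
j=2: a[2]=-12 ≤ -6 → i=1, swap a[1],a[2] → -10 -12 -3 -1 -9 -8 -11 -7 -6
j=3: a[3]=-1 > -6 → no swap
j=4: a[4]=-9 ≤ -6 → i=2, swap a[2],a[4] → -10 -12 -9 -1 -3 -8 -11 -7 -6
j=5: a[5]=-8 ≤ -6 → i=3, swap a[3],a[5] → -10 -12 -9 -8 -3 -1 -11 -7 -6
j=6: a[6]=-11 ≤ -6 → i=4, swap a[4],a[6] → -10 -12 -9 -8 -11 -1 -3 -7 -6
j=7: a[7]=-7 ≤ -6 → i=5, swap a[5],a[7] → -10 -12 -9 -8 -11 -7 -3 -1 -6
final swap a[6],a[8] → -10 -12 -9 -8 -11 -7 -6 -1 -3; return 6
p = 6; k-1 = 0 < 6 ⇒ left

6; left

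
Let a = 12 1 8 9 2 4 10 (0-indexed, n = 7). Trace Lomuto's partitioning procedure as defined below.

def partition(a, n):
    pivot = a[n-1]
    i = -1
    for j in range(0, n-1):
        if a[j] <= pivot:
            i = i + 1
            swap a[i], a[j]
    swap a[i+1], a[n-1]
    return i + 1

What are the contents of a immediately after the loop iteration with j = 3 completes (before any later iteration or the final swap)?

pivot = a[6] = 10; i = -1
j=0: a[0]=12 > 10 → no swap
j=1: a[1]=1 ≤ 10 → i=0, swap a[0],a[1] → 1 12 8 9 2 4 10
j=2: a[2]=8 ≤ 10 → i=1, swap a[1],a[2] → 1 8 12 9 2 4 10
j=3: a[3]=9 ≤ 10 → i=2, swap a[2],a[3] → 1 8 9 12 2 4 10
(after j=3) a = 1 8 9 12 2 4 10

1 8 9 12 2 4 10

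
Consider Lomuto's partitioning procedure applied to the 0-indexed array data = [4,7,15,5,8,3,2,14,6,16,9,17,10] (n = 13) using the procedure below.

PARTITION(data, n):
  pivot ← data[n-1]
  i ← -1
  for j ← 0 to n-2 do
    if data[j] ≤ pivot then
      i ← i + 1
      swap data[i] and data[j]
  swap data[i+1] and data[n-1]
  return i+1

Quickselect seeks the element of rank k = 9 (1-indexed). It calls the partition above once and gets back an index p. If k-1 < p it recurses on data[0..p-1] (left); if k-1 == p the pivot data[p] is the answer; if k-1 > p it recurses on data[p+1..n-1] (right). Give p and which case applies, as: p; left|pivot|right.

pivot=10, i=-1
j=0: 4≤10, i=0, swap(0,0) ⇒ [4,7,15,5,8,3,2,14,6,16,9,17,10]
j=1: 7≤10, i=1, swap(1,1) ⇒ [4,7,15,5,8,3,2,14,6,16,9,17,10]
j=2: 15>10, skip
j=3: 5≤10, i=2, swap(2,3) ⇒ [4,7,5,15,8,3,2,14,6,16,9,17,10]
j=4: 8≤10, i=3, swap(3,4) ⇒ [4,7,5,8,15,3,2,14,6,16,9,17,10]
j=5: 3≤10, i=4, swap(4,5) ⇒ [4,7,5,8,3,15,2,14,6,16,9,17,10]
j=6: 2≤10, i=5, swap(5,6) ⇒ [4,7,5,8,3,2,15,14,6,16,9,17,10]
j=7: 14>10, skip
j=8: 6≤10, i=6, swap(6,8) ⇒ [4,7,5,8,3,2,6,14,15,16,9,17,10]
j=9: 16>10, skip
j=10: 9≤10, i=7, swap(7,10) ⇒ [4,7,5,8,3,2,6,9,15,16,14,17,10]
j=11: 17>10, skip
swap(8,12) ⇒ [4,7,5,8,3,2,6,9,10,16,14,17,15]; return 8
p = 8; k-1 = 8 == 8 ⇒ pivot

8; pivot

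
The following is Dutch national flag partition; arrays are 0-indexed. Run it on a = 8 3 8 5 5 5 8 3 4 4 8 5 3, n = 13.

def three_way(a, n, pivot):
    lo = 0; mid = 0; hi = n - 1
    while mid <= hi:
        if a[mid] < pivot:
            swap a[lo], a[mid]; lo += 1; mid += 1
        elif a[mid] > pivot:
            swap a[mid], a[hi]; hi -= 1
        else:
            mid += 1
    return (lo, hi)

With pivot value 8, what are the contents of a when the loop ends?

3 5 5 5 3 4 4 5 3 8 8 8 8

pivot = 8; lo=0, mid=0, hi=12
a[mid]=8=8: mid=1
a[mid]=3<8: swap a[0],a[1]; lo=1,mid=2 → 3 8 8 5 5 5 8 3 4 4 8 5 3
a[mid]=8=8: mid=3
a[mid]=5<8: swap a[1],a[3]; lo=2,mid=4 → 3 5 8 8 5 5 8 3 4 4 8 5 3
a[mid]=5<8: swap a[2],a[4]; lo=3,mid=5 → 3 5 5 8 8 5 8 3 4 4 8 5 3
a[mid]=5<8: swap a[3],a[5]; lo=4,mid=6 → 3 5 5 5 8 8 8 3 4 4 8 5 3
a[mid]=8=8: mid=7
a[mid]=3<8: swap a[4],a[7]; lo=5,mid=8 → 3 5 5 5 3 8 8 8 4 4 8 5 3
a[mid]=4<8: swap a[5],a[8]; lo=6,mid=9 → 3 5 5 5 3 4 8 8 8 4 8 5 3
a[mid]=4<8: swap a[6],a[9]; lo=7,mid=10 → 3 5 5 5 3 4 4 8 8 8 8 5 3
a[mid]=8=8: mid=11
a[mid]=5<8: swap a[7],a[11]; lo=8,mid=12 → 3 5 5 5 3 4 4 5 8 8 8 8 3
a[mid]=3<8: swap a[8],a[12]; lo=9,mid=13 → 3 5 5 5 3 4 4 5 3 8 8 8 8
end: lo=9, hi=12; a = 3 5 5 5 3 4 4 5 3 8 8 8 8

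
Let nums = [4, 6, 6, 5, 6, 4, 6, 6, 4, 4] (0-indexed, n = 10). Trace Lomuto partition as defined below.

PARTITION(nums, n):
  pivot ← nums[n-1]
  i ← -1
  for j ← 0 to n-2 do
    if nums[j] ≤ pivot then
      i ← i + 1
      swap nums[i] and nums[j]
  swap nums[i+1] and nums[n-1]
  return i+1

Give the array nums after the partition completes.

[4, 4, 4, 4, 6, 6, 6, 6, 6, 5]

pivot=4, i=-1
j=0: 4≤4, i=0, swap(0,0) ⇒ [4, 6, 6, 5, 6, 4, 6, 6, 4, 4]
j=1: 6>4, skip
j=2: 6>4, skip
j=3: 5>4, skip
j=4: 6>4, skip
j=5: 4≤4, i=1, swap(1,5) ⇒ [4, 4, 6, 5, 6, 6, 6, 6, 4, 4]
j=6: 6>4, skip
j=7: 6>4, skip
j=8: 4≤4, i=2, swap(2,8) ⇒ [4, 4, 4, 5, 6, 6, 6, 6, 6, 4]
swap(3,9) ⇒ [4, 4, 4, 4, 6, 6, 6, 6, 6, 5]; return 3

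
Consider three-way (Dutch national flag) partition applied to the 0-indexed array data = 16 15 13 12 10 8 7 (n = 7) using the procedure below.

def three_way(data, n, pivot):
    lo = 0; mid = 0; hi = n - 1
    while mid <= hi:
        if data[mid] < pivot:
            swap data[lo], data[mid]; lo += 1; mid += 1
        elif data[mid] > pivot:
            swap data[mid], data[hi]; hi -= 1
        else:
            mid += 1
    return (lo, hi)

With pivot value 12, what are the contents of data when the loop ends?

lo=0 mid=0 hi=6
16>12: swap(0,6), hi=5 ⇒ 7 15 13 12 10 8 16
7<12: swap(0,0), lo=1 mid=1 ⇒ 7 15 13 12 10 8 16
15>12: swap(1,5), hi=4 ⇒ 7 8 13 12 10 15 16
8<12: swap(1,1), lo=2 mid=2 ⇒ 7 8 13 12 10 15 16
13>12: swap(2,4), hi=3 ⇒ 7 8 10 12 13 15 16
10<12: swap(2,2), lo=3 mid=3 ⇒ 7 8 10 12 13 15 16
12=12: mid=4
done. lo=3 hi=3; data=7 8 10 12 13 15 16

7 8 10 12 13 15 16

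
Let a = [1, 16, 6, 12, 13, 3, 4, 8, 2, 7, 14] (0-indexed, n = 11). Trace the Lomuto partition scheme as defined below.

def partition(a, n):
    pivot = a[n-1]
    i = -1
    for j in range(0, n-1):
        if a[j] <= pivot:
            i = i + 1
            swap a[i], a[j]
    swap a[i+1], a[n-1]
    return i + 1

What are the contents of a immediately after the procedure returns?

pivot = a[10] = 14; i = -1
j=0: a[0]=1 ≤ 14 → i=0, swap a[0],a[0] (no change) → [1, 16, 6, 12, 13, 3, 4, 8, 2, 7, 14]
j=1: a[1]=16 > 14 → no swap
j=2: a[2]=6 ≤ 14 → i=1, swap a[1],a[2] → [1, 6, 16, 12, 13, 3, 4, 8, 2, 7, 14]
j=3: a[3]=12 ≤ 14 → i=2, swap a[2],a[3] → [1, 6, 12, 16, 13, 3, 4, 8, 2, 7, 14]
j=4: a[4]=13 ≤ 14 → i=3, swap a[3],a[4] → [1, 6, 12, 13, 16, 3, 4, 8, 2, 7, 14]
j=5: a[5]=3 ≤ 14 → i=4, swap a[4],a[5] → [1, 6, 12, 13, 3, 16, 4, 8, 2, 7, 14]
j=6: a[6]=4 ≤ 14 → i=5, swap a[5],a[6] → [1, 6, 12, 13, 3, 4, 16, 8, 2, 7, 14]
j=7: a[7]=8 ≤ 14 → i=6, swap a[6],a[7] → [1, 6, 12, 13, 3, 4, 8, 16, 2, 7, 14]
j=8: a[8]=2 ≤ 14 → i=7, swap a[7],a[8] → [1, 6, 12, 13, 3, 4, 8, 2, 16, 7, 14]
j=9: a[9]=7 ≤ 14 → i=8, swap a[8],a[9] → [1, 6, 12, 13, 3, 4, 8, 2, 7, 16, 14]
final swap a[9],a[10] → [1, 6, 12, 13, 3, 4, 8, 2, 7, 14, 16]; return 9

[1, 6, 12, 13, 3, 4, 8, 2, 7, 14, 16]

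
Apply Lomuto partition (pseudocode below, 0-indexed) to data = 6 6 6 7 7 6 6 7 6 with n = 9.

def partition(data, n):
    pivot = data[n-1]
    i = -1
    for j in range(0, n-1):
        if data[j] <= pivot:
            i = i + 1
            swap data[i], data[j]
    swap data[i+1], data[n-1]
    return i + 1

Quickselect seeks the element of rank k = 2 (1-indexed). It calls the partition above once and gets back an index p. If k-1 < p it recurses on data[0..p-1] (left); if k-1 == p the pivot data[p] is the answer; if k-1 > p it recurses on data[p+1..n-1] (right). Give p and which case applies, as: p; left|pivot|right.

5; left

pivot=6, i=-1
j=0: 6≤6, i=0, swap(0,0) ⇒ 6 6 6 7 7 6 6 7 6
j=1: 6≤6, i=1, swap(1,1) ⇒ 6 6 6 7 7 6 6 7 6
j=2: 6≤6, i=2, swap(2,2) ⇒ 6 6 6 7 7 6 6 7 6
j=3: 7>6, skip
j=4: 7>6, skip
j=5: 6≤6, i=3, swap(3,5) ⇒ 6 6 6 6 7 7 6 7 6
j=6: 6≤6, i=4, swap(4,6) ⇒ 6 6 6 6 6 7 7 7 6
j=7: 7>6, skip
swap(5,8) ⇒ 6 6 6 6 6 6 7 7 7; return 5
p = 5; k-1 = 1 < 5 ⇒ left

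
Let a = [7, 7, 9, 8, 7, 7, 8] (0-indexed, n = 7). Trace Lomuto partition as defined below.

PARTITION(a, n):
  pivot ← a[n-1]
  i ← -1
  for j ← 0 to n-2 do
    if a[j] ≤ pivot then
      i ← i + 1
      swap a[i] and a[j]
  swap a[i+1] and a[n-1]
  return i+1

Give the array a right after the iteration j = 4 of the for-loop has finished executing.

[7, 7, 8, 7, 9, 7, 8]

pivot = a[6] = 8; i = -1
j=0: a[0]=7 ≤ 8 → i=0, swap a[0],a[0] (no change) → [7, 7, 9, 8, 7, 7, 8]
j=1: a[1]=7 ≤ 8 → i=1, swap a[1],a[1] (no change) → [7, 7, 9, 8, 7, 7, 8]
j=2: a[2]=9 > 8 → no swap
j=3: a[3]=8 ≤ 8 → i=2, swap a[2],a[3] → [7, 7, 8, 9, 7, 7, 8]
j=4: a[4]=7 ≤ 8 → i=3, swap a[3],a[4] → [7, 7, 8, 7, 9, 7, 8]
(after j=4) a = [7, 7, 8, 7, 9, 7, 8]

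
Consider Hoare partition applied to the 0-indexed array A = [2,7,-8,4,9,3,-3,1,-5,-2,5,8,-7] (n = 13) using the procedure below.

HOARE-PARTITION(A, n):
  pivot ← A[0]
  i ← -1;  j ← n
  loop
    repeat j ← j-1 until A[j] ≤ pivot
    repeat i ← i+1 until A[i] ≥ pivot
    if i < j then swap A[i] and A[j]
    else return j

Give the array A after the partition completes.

pivot=2
j stops at 12 (-7), i stops at 0 (2); swap ⇒ [-7,7,-8,4,9,3,-3,1,-5,-2,5,8,2]
j stops at 9 (-2), i stops at 1 (7); swap ⇒ [-7,-2,-8,4,9,3,-3,1,-5,7,5,8,2]
j stops at 8 (-5), i stops at 3 (4); swap ⇒ [-7,-2,-8,-5,9,3,-3,1,4,7,5,8,2]
j stops at 7 (1), i stops at 4 (9); swap ⇒ [-7,-2,-8,-5,1,3,-3,9,4,7,5,8,2]
j stops at 6 (-3), i stops at 5 (3); swap ⇒ [-7,-2,-8,-5,1,-3,3,9,4,7,5,8,2]
j stops at 5, i stops at 6; i≥j ⇒ return 5. A=[-7,-2,-8,-5,1,-3,3,9,4,7,5,8,2]

[-7,-2,-8,-5,1,-3,3,9,4,7,5,8,2]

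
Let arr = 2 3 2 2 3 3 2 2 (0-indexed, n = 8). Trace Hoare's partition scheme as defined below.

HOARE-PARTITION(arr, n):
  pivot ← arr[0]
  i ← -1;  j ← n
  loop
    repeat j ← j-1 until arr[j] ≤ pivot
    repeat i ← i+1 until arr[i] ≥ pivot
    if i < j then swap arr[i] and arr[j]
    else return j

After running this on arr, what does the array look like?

pivot = arr[0] = 2; i = -1, j = 8
j→7 (arr[7]=2≤2), i→0 (arr[0]=2≥2); i<j, swap → 2 3 2 2 3 3 2 2
j→6 (arr[6]=2≤2), i→1 (arr[1]=3≥2); i<j, swap → 2 2 2 2 3 3 3 2
j→3 (arr[3]=2≤2), i→2 (arr[2]=2≥2); i<j, swap → 2 2 2 2 3 3 3 2
j→2, i→3; i≥j, return j=2. arr = 2 2 2 2 3 3 3 2

2 2 2 2 3 3 3 2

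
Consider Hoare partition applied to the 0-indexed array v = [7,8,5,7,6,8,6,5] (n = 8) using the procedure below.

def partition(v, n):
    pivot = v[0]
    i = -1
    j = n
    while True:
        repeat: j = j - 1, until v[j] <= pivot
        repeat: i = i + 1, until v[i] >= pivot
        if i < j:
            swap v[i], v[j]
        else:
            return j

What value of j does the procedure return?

3

pivot = v[0] = 7; i = -1, j = 8
j→7 (v[7]=5≤7), i→0 (v[0]=7≥7); i<j, swap → [5,8,5,7,6,8,6,7]
j→6 (v[6]=6≤7), i→1 (v[1]=8≥7); i<j, swap → [5,6,5,7,6,8,8,7]
j→4 (v[4]=6≤7), i→3 (v[3]=7≥7); i<j, swap → [5,6,5,6,7,8,8,7]
j→3, i→4; i≥j, return j=3. v = [5,6,5,6,7,8,8,7]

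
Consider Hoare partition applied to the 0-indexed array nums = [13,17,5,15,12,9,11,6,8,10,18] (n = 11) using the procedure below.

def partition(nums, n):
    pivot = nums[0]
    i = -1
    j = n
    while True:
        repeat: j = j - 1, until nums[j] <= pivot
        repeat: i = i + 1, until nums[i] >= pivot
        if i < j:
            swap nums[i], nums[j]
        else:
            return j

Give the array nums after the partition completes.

pivot=13
j stops at 9 (10), i stops at 0 (13); swap ⇒ [10,17,5,15,12,9,11,6,8,13,18]
j stops at 8 (8), i stops at 1 (17); swap ⇒ [10,8,5,15,12,9,11,6,17,13,18]
j stops at 7 (6), i stops at 3 (15); swap ⇒ [10,8,5,6,12,9,11,15,17,13,18]
j stops at 6, i stops at 7; i≥j ⇒ return 6. nums=[10,8,5,6,12,9,11,15,17,13,18]

[10,8,5,6,12,9,11,15,17,13,18]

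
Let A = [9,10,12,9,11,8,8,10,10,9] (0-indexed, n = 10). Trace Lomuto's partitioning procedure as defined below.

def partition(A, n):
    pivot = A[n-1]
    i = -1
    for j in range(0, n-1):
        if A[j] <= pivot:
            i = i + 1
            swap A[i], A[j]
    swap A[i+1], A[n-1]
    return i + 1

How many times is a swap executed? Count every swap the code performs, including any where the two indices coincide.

pivot = A[9] = 9; i = -1
j=0: A[0]=9 ≤ 9 → i=0, swap A[0],A[0] (no change) → [9,10,12,9,11,8,8,10,10,9]
j=1: A[1]=10 > 9 → no swap
j=2: A[2]=12 > 9 → no swap
j=3: A[3]=9 ≤ 9 → i=1, swap A[1],A[3] → [9,9,12,10,11,8,8,10,10,9]
j=4: A[4]=11 > 9 → no swap
j=5: A[5]=8 ≤ 9 → i=2, swap A[2],A[5] → [9,9,8,10,11,12,8,10,10,9]
j=6: A[6]=8 ≤ 9 → i=3, swap A[3],A[6] → [9,9,8,8,11,12,10,10,10,9]
j=7: A[7]=10 > 9 → no swap
j=8: A[8]=10 > 9 → no swap
final swap A[4],A[9] → [9,9,8,8,9,12,10,10,10,11]; return 4

5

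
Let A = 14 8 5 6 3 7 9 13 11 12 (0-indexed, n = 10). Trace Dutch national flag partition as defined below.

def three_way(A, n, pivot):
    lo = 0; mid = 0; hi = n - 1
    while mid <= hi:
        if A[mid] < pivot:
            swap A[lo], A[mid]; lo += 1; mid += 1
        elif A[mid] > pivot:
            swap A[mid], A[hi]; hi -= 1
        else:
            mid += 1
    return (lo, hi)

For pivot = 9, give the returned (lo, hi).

pivot = 9; lo=0, mid=0, hi=9
A[mid]=14>9: swap A[0],A[9]; hi=8 → 12 8 5 6 3 7 9 13 11 14
A[mid]=12>9: swap A[0],A[8]; hi=7 → 11 8 5 6 3 7 9 13 12 14
A[mid]=11>9: swap A[0],A[7]; hi=6 → 13 8 5 6 3 7 9 11 12 14
A[mid]=13>9: swap A[0],A[6]; hi=5 → 9 8 5 6 3 7 13 11 12 14
A[mid]=9=9: mid=1
A[mid]=8<9: swap A[0],A[1]; lo=1,mid=2 → 8 9 5 6 3 7 13 11 12 14
A[mid]=5<9: swap A[1],A[2]; lo=2,mid=3 → 8 5 9 6 3 7 13 11 12 14
A[mid]=6<9: swap A[2],A[3]; lo=3,mid=4 → 8 5 6 9 3 7 13 11 12 14
A[mid]=3<9: swap A[3],A[4]; lo=4,mid=5 → 8 5 6 3 9 7 13 11 12 14
A[mid]=7<9: swap A[4],A[5]; lo=5,mid=6 → 8 5 6 3 7 9 13 11 12 14
end: lo=5, hi=5; A = 8 5 6 3 7 9 13 11 12 14

(5, 5)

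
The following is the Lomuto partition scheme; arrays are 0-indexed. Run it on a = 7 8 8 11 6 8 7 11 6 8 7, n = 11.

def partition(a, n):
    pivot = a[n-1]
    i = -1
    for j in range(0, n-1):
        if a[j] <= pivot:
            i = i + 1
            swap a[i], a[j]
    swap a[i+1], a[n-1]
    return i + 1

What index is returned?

pivot=7, i=-1
j=0: 7≤7, i=0, swap(0,0) ⇒ 7 8 8 11 6 8 7 11 6 8 7
j=1: 8>7, skip
j=2: 8>7, skip
j=3: 11>7, skip
j=4: 6≤7, i=1, swap(1,4) ⇒ 7 6 8 11 8 8 7 11 6 8 7
j=5: 8>7, skip
j=6: 7≤7, i=2, swap(2,6) ⇒ 7 6 7 11 8 8 8 11 6 8 7
j=7: 11>7, skip
j=8: 6≤7, i=3, swap(3,8) ⇒ 7 6 7 6 8 8 8 11 11 8 7
j=9: 8>7, skip
swap(4,10) ⇒ 7 6 7 6 7 8 8 11 11 8 8; return 4

4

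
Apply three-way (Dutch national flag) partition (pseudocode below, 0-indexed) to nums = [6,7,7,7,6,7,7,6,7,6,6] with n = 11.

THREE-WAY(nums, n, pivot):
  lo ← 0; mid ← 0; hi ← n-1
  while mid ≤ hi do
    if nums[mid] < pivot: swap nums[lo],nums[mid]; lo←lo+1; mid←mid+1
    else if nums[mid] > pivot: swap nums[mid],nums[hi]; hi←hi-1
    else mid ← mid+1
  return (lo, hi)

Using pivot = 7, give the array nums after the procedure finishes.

[6,6,6,6,6,7,7,7,7,7,7]

pivot = 7; lo=0, mid=0, hi=10
nums[mid]=6<7: swap nums[0],nums[0]; lo=1,mid=1 → [6,7,7,7,6,7,7,6,7,6,6]
nums[mid]=7=7: mid=2
nums[mid]=7=7: mid=3
nums[mid]=7=7: mid=4
nums[mid]=6<7: swap nums[1],nums[4]; lo=2,mid=5 → [6,6,7,7,7,7,7,6,7,6,6]
nums[mid]=7=7: mid=6
nums[mid]=7=7: mid=7
nums[mid]=6<7: swap nums[2],nums[7]; lo=3,mid=8 → [6,6,6,7,7,7,7,7,7,6,6]
nums[mid]=7=7: mid=9
nums[mid]=6<7: swap nums[3],nums[9]; lo=4,mid=10 → [6,6,6,6,7,7,7,7,7,7,6]
nums[mid]=6<7: swap nums[4],nums[10]; lo=5,mid=11 → [6,6,6,6,6,7,7,7,7,7,7]
end: lo=5, hi=10; nums = [6,6,6,6,6,7,7,7,7,7,7]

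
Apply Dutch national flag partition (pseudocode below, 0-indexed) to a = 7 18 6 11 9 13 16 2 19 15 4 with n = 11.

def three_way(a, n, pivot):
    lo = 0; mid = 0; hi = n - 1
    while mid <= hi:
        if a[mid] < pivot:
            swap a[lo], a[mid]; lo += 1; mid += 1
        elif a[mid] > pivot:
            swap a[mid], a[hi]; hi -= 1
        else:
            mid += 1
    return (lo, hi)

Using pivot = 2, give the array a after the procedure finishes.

2 6 11 9 13 16 18 19 15 4 7

lo=0 mid=0 hi=10
7>2: swap(0,10), hi=9 ⇒ 4 18 6 11 9 13 16 2 19 15 7
4>2: swap(0,9), hi=8 ⇒ 15 18 6 11 9 13 16 2 19 4 7
15>2: swap(0,8), hi=7 ⇒ 19 18 6 11 9 13 16 2 15 4 7
19>2: swap(0,7), hi=6 ⇒ 2 18 6 11 9 13 16 19 15 4 7
2=2: mid=1
18>2: swap(1,6), hi=5 ⇒ 2 16 6 11 9 13 18 19 15 4 7
16>2: swap(1,5), hi=4 ⇒ 2 13 6 11 9 16 18 19 15 4 7
13>2: swap(1,4), hi=3 ⇒ 2 9 6 11 13 16 18 19 15 4 7
9>2: swap(1,3), hi=2 ⇒ 2 11 6 9 13 16 18 19 15 4 7
11>2: swap(1,2), hi=1 ⇒ 2 6 11 9 13 16 18 19 15 4 7
6>2: swap(1,1), hi=0 ⇒ 2 6 11 9 13 16 18 19 15 4 7
done. lo=0 hi=0; a=2 6 11 9 13 16 18 19 15 4 7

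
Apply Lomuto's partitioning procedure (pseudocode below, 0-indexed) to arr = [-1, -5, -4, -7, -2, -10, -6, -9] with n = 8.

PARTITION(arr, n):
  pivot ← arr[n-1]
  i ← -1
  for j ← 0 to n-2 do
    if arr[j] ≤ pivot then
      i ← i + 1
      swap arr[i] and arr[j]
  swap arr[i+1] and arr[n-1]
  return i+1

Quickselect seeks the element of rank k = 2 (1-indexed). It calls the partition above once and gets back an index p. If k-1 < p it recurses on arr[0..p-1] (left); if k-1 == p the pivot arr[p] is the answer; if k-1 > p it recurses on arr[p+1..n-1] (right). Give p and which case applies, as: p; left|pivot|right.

pivot = arr[7] = -9; i = -1
j=0: arr[0]=-1 > -9 → no swap
j=1: arr[1]=-5 > -9 → no swap
j=2: arr[2]=-4 > -9 → no swap
j=3: arr[3]=-7 > -9 → no swap
j=4: arr[4]=-2 > -9 → no swap
j=5: arr[5]=-10 ≤ -9 → i=0, swap arr[0],arr[5] → [-10, -5, -4, -7, -2, -1, -6, -9]
j=6: arr[6]=-6 > -9 → no swap
final swap arr[1],arr[7] → [-10, -9, -4, -7, -2, -1, -6, -5]; return 1
p = 1; k-1 = 1 == 1 ⇒ pivot

1; pivot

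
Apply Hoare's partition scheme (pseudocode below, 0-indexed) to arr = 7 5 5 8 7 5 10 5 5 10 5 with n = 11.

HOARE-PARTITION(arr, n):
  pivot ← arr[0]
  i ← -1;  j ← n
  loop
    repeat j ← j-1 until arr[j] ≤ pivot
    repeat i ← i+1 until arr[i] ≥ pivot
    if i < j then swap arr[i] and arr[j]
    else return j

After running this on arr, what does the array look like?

5 5 5 5 5 5 10 7 8 10 7

pivot=7
j stops at 10 (5), i stops at 0 (7); swap ⇒ 5 5 5 8 7 5 10 5 5 10 7
j stops at 8 (5), i stops at 3 (8); swap ⇒ 5 5 5 5 7 5 10 5 8 10 7
j stops at 7 (5), i stops at 4 (7); swap ⇒ 5 5 5 5 5 5 10 7 8 10 7
j stops at 5, i stops at 6; i≥j ⇒ return 5. arr=5 5 5 5 5 5 10 7 8 10 7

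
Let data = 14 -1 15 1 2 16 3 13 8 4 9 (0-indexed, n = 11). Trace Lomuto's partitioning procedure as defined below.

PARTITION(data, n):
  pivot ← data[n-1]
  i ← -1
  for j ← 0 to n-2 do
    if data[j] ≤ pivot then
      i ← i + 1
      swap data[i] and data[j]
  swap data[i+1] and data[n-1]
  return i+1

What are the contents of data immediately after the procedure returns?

pivot=9, i=-1
j=0: 14>9, skip
j=1: -1≤9, i=0, swap(0,1) ⇒ -1 14 15 1 2 16 3 13 8 4 9
j=2: 15>9, skip
j=3: 1≤9, i=1, swap(1,3) ⇒ -1 1 15 14 2 16 3 13 8 4 9
j=4: 2≤9, i=2, swap(2,4) ⇒ -1 1 2 14 15 16 3 13 8 4 9
j=5: 16>9, skip
j=6: 3≤9, i=3, swap(3,6) ⇒ -1 1 2 3 15 16 14 13 8 4 9
j=7: 13>9, skip
j=8: 8≤9, i=4, swap(4,8) ⇒ -1 1 2 3 8 16 14 13 15 4 9
j=9: 4≤9, i=5, swap(5,9) ⇒ -1 1 2 3 8 4 14 13 15 16 9
swap(6,10) ⇒ -1 1 2 3 8 4 9 13 15 16 14; return 6

-1 1 2 3 8 4 9 13 15 16 14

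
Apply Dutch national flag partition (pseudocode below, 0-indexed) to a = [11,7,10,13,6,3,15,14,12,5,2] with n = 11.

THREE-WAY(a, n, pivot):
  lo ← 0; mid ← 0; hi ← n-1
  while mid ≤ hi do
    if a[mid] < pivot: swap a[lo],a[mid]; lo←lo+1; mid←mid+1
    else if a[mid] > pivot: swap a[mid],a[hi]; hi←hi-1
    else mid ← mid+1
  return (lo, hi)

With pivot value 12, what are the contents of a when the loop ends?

[11,7,10,2,6,3,5,12,14,15,13]

pivot = 12; lo=0, mid=0, hi=10
a[mid]=11<12: swap a[0],a[0]; lo=1,mid=1 → [11,7,10,13,6,3,15,14,12,5,2]
a[mid]=7<12: swap a[1],a[1]; lo=2,mid=2 → [11,7,10,13,6,3,15,14,12,5,2]
a[mid]=10<12: swap a[2],a[2]; lo=3,mid=3 → [11,7,10,13,6,3,15,14,12,5,2]
a[mid]=13>12: swap a[3],a[10]; hi=9 → [11,7,10,2,6,3,15,14,12,5,13]
a[mid]=2<12: swap a[3],a[3]; lo=4,mid=4 → [11,7,10,2,6,3,15,14,12,5,13]
a[mid]=6<12: swap a[4],a[4]; lo=5,mid=5 → [11,7,10,2,6,3,15,14,12,5,13]
a[mid]=3<12: swap a[5],a[5]; lo=6,mid=6 → [11,7,10,2,6,3,15,14,12,5,13]
a[mid]=15>12: swap a[6],a[9]; hi=8 → [11,7,10,2,6,3,5,14,12,15,13]
a[mid]=5<12: swap a[6],a[6]; lo=7,mid=7 → [11,7,10,2,6,3,5,14,12,15,13]
a[mid]=14>12: swap a[7],a[8]; hi=7 → [11,7,10,2,6,3,5,12,14,15,13]
a[mid]=12=12: mid=8
end: lo=7, hi=7; a = [11,7,10,2,6,3,5,12,14,15,13]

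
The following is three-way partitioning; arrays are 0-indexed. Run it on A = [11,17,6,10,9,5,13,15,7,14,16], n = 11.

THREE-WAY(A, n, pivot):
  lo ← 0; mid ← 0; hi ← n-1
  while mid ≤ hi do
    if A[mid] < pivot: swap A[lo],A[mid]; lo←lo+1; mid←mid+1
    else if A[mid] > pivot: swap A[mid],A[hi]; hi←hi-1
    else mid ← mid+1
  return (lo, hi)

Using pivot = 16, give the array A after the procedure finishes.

lo=0 mid=0 hi=10
11<16: swap(0,0), lo=1 mid=1 ⇒ [11,17,6,10,9,5,13,15,7,14,16]
17>16: swap(1,10), hi=9 ⇒ [11,16,6,10,9,5,13,15,7,14,17]
16=16: mid=2
6<16: swap(1,2), lo=2 mid=3 ⇒ [11,6,16,10,9,5,13,15,7,14,17]
10<16: swap(2,3), lo=3 mid=4 ⇒ [11,6,10,16,9,5,13,15,7,14,17]
9<16: swap(3,4), lo=4 mid=5 ⇒ [11,6,10,9,16,5,13,15,7,14,17]
5<16: swap(4,5), lo=5 mid=6 ⇒ [11,6,10,9,5,16,13,15,7,14,17]
13<16: swap(5,6), lo=6 mid=7 ⇒ [11,6,10,9,5,13,16,15,7,14,17]
15<16: swap(6,7), lo=7 mid=8 ⇒ [11,6,10,9,5,13,15,16,7,14,17]
7<16: swap(7,8), lo=8 mid=9 ⇒ [11,6,10,9,5,13,15,7,16,14,17]
14<16: swap(8,9), lo=9 mid=10 ⇒ [11,6,10,9,5,13,15,7,14,16,17]
done. lo=9 hi=9; A=[11,6,10,9,5,13,15,7,14,16,17]

[11,6,10,9,5,13,15,7,14,16,17]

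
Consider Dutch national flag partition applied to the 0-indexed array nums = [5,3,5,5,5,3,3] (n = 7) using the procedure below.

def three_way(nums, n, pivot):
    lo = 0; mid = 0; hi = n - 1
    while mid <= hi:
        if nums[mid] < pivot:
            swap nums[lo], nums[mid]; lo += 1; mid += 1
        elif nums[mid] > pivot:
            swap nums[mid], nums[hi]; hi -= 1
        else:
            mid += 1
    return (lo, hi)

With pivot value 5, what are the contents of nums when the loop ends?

[3,3,3,5,5,5,5]

lo=0 mid=0 hi=6
5=5: mid=1
3<5: swap(0,1), lo=1 mid=2 ⇒ [3,5,5,5,5,3,3]
5=5: mid=3
5=5: mid=4
5=5: mid=5
3<5: swap(1,5), lo=2 mid=6 ⇒ [3,3,5,5,5,5,3]
3<5: swap(2,6), lo=3 mid=7 ⇒ [3,3,3,5,5,5,5]
done. lo=3 hi=6; nums=[3,3,3,5,5,5,5]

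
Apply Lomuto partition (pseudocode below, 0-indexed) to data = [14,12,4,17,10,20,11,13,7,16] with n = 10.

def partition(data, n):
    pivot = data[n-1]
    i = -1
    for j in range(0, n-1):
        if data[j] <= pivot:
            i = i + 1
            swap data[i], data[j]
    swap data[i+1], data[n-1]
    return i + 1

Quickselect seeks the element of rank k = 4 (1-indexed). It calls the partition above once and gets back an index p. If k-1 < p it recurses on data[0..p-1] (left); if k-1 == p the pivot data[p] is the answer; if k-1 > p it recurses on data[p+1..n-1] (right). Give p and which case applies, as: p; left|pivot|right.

7; left

pivot = data[9] = 16; i = -1
j=0: data[0]=14 ≤ 16 → i=0, swap data[0],data[0] (no change) → [14,12,4,17,10,20,11,13,7,16]
j=1: data[1]=12 ≤ 16 → i=1, swap data[1],data[1] (no change) → [14,12,4,17,10,20,11,13,7,16]
j=2: data[2]=4 ≤ 16 → i=2, swap data[2],data[2] (no change) → [14,12,4,17,10,20,11,13,7,16]
j=3: data[3]=17 > 16 → no swap
j=4: data[4]=10 ≤ 16 → i=3, swap data[3],data[4] → [14,12,4,10,17,20,11,13,7,16]
j=5: data[5]=20 > 16 → no swap
j=6: data[6]=11 ≤ 16 → i=4, swap data[4],data[6] → [14,12,4,10,11,20,17,13,7,16]
j=7: data[7]=13 ≤ 16 → i=5, swap data[5],data[7] → [14,12,4,10,11,13,17,20,7,16]
j=8: data[8]=7 ≤ 16 → i=6, swap data[6],data[8] → [14,12,4,10,11,13,7,20,17,16]
final swap data[7],data[9] → [14,12,4,10,11,13,7,16,17,20]; return 7
p = 7; k-1 = 3 < 7 ⇒ left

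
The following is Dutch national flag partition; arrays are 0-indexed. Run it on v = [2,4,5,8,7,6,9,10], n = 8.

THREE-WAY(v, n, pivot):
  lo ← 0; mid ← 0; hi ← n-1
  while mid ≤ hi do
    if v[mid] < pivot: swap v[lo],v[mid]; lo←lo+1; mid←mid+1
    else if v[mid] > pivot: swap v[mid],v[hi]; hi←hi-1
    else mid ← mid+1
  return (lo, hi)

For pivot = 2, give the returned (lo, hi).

pivot = 2; lo=0, mid=0, hi=7
v[mid]=2=2: mid=1
v[mid]=4>2: swap v[1],v[7]; hi=6 → [2,10,5,8,7,6,9,4]
v[mid]=10>2: swap v[1],v[6]; hi=5 → [2,9,5,8,7,6,10,4]
v[mid]=9>2: swap v[1],v[5]; hi=4 → [2,6,5,8,7,9,10,4]
v[mid]=6>2: swap v[1],v[4]; hi=3 → [2,7,5,8,6,9,10,4]
v[mid]=7>2: swap v[1],v[3]; hi=2 → [2,8,5,7,6,9,10,4]
v[mid]=8>2: swap v[1],v[2]; hi=1 → [2,5,8,7,6,9,10,4]
v[mid]=5>2: swap v[1],v[1]; hi=0 → [2,5,8,7,6,9,10,4]
end: lo=0, hi=0; v = [2,5,8,7,6,9,10,4]

(0, 0)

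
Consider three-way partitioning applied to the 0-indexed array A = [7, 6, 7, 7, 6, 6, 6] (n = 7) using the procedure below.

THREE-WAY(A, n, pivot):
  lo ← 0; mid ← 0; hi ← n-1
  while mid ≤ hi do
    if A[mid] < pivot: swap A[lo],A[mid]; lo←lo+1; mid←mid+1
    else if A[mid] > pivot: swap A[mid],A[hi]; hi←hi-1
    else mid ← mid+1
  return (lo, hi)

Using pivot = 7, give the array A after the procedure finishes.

[6, 6, 6, 6, 7, 7, 7]

pivot = 7; lo=0, mid=0, hi=6
A[mid]=7=7: mid=1
A[mid]=6<7: swap A[0],A[1]; lo=1,mid=2 → [6, 7, 7, 7, 6, 6, 6]
A[mid]=7=7: mid=3
A[mid]=7=7: mid=4
A[mid]=6<7: swap A[1],A[4]; lo=2,mid=5 → [6, 6, 7, 7, 7, 6, 6]
A[mid]=6<7: swap A[2],A[5]; lo=3,mid=6 → [6, 6, 6, 7, 7, 7, 6]
A[mid]=6<7: swap A[3],A[6]; lo=4,mid=7 → [6, 6, 6, 6, 7, 7, 7]
end: lo=4, hi=6; A = [6, 6, 6, 6, 7, 7, 7]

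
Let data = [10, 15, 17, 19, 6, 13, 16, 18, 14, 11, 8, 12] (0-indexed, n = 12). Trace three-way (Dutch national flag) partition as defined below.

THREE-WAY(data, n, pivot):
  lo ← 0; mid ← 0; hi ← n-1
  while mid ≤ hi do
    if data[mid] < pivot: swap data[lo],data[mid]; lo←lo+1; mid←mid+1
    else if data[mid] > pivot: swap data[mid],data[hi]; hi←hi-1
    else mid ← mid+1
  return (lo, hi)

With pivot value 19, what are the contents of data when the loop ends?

[10, 15, 17, 6, 13, 16, 18, 14, 11, 8, 12, 19]

pivot = 19; lo=0, mid=0, hi=11
data[mid]=10<19: swap data[0],data[0]; lo=1,mid=1 → [10, 15, 17, 19, 6, 13, 16, 18, 14, 11, 8, 12]
data[mid]=15<19: swap data[1],data[1]; lo=2,mid=2 → [10, 15, 17, 19, 6, 13, 16, 18, 14, 11, 8, 12]
data[mid]=17<19: swap data[2],data[2]; lo=3,mid=3 → [10, 15, 17, 19, 6, 13, 16, 18, 14, 11, 8, 12]
data[mid]=19=19: mid=4
data[mid]=6<19: swap data[3],data[4]; lo=4,mid=5 → [10, 15, 17, 6, 19, 13, 16, 18, 14, 11, 8, 12]
data[mid]=13<19: swap data[4],data[5]; lo=5,mid=6 → [10, 15, 17, 6, 13, 19, 16, 18, 14, 11, 8, 12]
data[mid]=16<19: swap data[5],data[6]; lo=6,mid=7 → [10, 15, 17, 6, 13, 16, 19, 18, 14, 11, 8, 12]
data[mid]=18<19: swap data[6],data[7]; lo=7,mid=8 → [10, 15, 17, 6, 13, 16, 18, 19, 14, 11, 8, 12]
data[mid]=14<19: swap data[7],data[8]; lo=8,mid=9 → [10, 15, 17, 6, 13, 16, 18, 14, 19, 11, 8, 12]
data[mid]=11<19: swap data[8],data[9]; lo=9,mid=10 → [10, 15, 17, 6, 13, 16, 18, 14, 11, 19, 8, 12]
data[mid]=8<19: swap data[9],data[10]; lo=10,mid=11 → [10, 15, 17, 6, 13, 16, 18, 14, 11, 8, 19, 12]
data[mid]=12<19: swap data[10],data[11]; lo=11,mid=12 → [10, 15, 17, 6, 13, 16, 18, 14, 11, 8, 12, 19]
end: lo=11, hi=11; data = [10, 15, 17, 6, 13, 16, 18, 14, 11, 8, 12, 19]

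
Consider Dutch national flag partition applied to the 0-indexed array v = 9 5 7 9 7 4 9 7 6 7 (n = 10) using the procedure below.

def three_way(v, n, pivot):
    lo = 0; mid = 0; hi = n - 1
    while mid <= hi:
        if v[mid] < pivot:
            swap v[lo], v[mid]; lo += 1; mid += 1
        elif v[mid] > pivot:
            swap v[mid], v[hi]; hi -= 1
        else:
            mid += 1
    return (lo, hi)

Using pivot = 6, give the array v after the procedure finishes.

5 4 6 7 9 9 7 7 7 9

lo=0 mid=0 hi=9
9>6: swap(0,9), hi=8 ⇒ 7 5 7 9 7 4 9 7 6 9
7>6: swap(0,8), hi=7 ⇒ 6 5 7 9 7 4 9 7 7 9
6=6: mid=1
5<6: swap(0,1), lo=1 mid=2 ⇒ 5 6 7 9 7 4 9 7 7 9
7>6: swap(2,7), hi=6 ⇒ 5 6 7 9 7 4 9 7 7 9
7>6: swap(2,6), hi=5 ⇒ 5 6 9 9 7 4 7 7 7 9
9>6: swap(2,5), hi=4 ⇒ 5 6 4 9 7 9 7 7 7 9
4<6: swap(1,2), lo=2 mid=3 ⇒ 5 4 6 9 7 9 7 7 7 9
9>6: swap(3,4), hi=3 ⇒ 5 4 6 7 9 9 7 7 7 9
7>6: swap(3,3), hi=2 ⇒ 5 4 6 7 9 9 7 7 7 9
done. lo=2 hi=2; v=5 4 6 7 9 9 7 7 7 9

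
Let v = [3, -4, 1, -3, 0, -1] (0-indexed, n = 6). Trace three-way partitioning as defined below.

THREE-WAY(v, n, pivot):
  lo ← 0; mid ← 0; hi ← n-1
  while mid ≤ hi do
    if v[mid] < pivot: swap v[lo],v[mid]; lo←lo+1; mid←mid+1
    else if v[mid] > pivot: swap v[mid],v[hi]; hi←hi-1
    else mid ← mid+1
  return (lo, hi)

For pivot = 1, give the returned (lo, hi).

lo=0 mid=0 hi=5
3>1: swap(0,5), hi=4 ⇒ [-1, -4, 1, -3, 0, 3]
-1<1: swap(0,0), lo=1 mid=1 ⇒ [-1, -4, 1, -3, 0, 3]
-4<1: swap(1,1), lo=2 mid=2 ⇒ [-1, -4, 1, -3, 0, 3]
1=1: mid=3
-3<1: swap(2,3), lo=3 mid=4 ⇒ [-1, -4, -3, 1, 0, 3]
0<1: swap(3,4), lo=4 mid=5 ⇒ [-1, -4, -3, 0, 1, 3]
done. lo=4 hi=4; v=[-1, -4, -3, 0, 1, 3]

(4, 4)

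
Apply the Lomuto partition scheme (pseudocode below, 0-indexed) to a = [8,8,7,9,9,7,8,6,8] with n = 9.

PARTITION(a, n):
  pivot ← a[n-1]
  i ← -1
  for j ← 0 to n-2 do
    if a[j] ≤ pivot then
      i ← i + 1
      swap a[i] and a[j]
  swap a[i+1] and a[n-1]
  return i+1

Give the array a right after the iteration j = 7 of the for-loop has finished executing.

pivot = a[8] = 8; i = -1
j=0: a[0]=8 ≤ 8 → i=0, swap a[0],a[0] (no change) → [8,8,7,9,9,7,8,6,8]
j=1: a[1]=8 ≤ 8 → i=1, swap a[1],a[1] (no change) → [8,8,7,9,9,7,8,6,8]
j=2: a[2]=7 ≤ 8 → i=2, swap a[2],a[2] (no change) → [8,8,7,9,9,7,8,6,8]
j=3: a[3]=9 > 8 → no swap
j=4: a[4]=9 > 8 → no swap
j=5: a[5]=7 ≤ 8 → i=3, swap a[3],a[5] → [8,8,7,7,9,9,8,6,8]
j=6: a[6]=8 ≤ 8 → i=4, swap a[4],a[6] → [8,8,7,7,8,9,9,6,8]
j=7: a[7]=6 ≤ 8 → i=5, swap a[5],a[7] → [8,8,7,7,8,6,9,9,8]
(after j=7) a = [8,8,7,7,8,6,9,9,8]

[8,8,7,7,8,6,9,9,8]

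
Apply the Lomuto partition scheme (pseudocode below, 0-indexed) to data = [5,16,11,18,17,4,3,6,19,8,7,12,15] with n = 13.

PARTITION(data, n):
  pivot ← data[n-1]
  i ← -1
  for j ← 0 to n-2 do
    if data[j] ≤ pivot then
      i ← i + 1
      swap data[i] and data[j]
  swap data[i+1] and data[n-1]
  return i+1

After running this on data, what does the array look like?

pivot=15, i=-1
j=0: 5≤15, i=0, swap(0,0) ⇒ [5,16,11,18,17,4,3,6,19,8,7,12,15]
j=1: 16>15, skip
j=2: 11≤15, i=1, swap(1,2) ⇒ [5,11,16,18,17,4,3,6,19,8,7,12,15]
j=3: 18>15, skip
j=4: 17>15, skip
j=5: 4≤15, i=2, swap(2,5) ⇒ [5,11,4,18,17,16,3,6,19,8,7,12,15]
j=6: 3≤15, i=3, swap(3,6) ⇒ [5,11,4,3,17,16,18,6,19,8,7,12,15]
j=7: 6≤15, i=4, swap(4,7) ⇒ [5,11,4,3,6,16,18,17,19,8,7,12,15]
j=8: 19>15, skip
j=9: 8≤15, i=5, swap(5,9) ⇒ [5,11,4,3,6,8,18,17,19,16,7,12,15]
j=10: 7≤15, i=6, swap(6,10) ⇒ [5,11,4,3,6,8,7,17,19,16,18,12,15]
j=11: 12≤15, i=7, swap(7,11) ⇒ [5,11,4,3,6,8,7,12,19,16,18,17,15]
swap(8,12) ⇒ [5,11,4,3,6,8,7,12,15,16,18,17,19]; return 8

[5,11,4,3,6,8,7,12,15,16,18,17,19]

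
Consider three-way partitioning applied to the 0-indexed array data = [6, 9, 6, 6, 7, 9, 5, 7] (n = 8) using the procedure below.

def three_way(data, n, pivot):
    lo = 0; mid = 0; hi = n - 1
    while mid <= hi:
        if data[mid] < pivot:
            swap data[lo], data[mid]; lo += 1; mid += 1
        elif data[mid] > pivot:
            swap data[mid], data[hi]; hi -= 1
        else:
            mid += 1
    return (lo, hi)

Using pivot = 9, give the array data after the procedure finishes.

[6, 6, 6, 7, 5, 7, 9, 9]

pivot = 9; lo=0, mid=0, hi=7
data[mid]=6<9: swap data[0],data[0]; lo=1,mid=1 → [6, 9, 6, 6, 7, 9, 5, 7]
data[mid]=9=9: mid=2
data[mid]=6<9: swap data[1],data[2]; lo=2,mid=3 → [6, 6, 9, 6, 7, 9, 5, 7]
data[mid]=6<9: swap data[2],data[3]; lo=3,mid=4 → [6, 6, 6, 9, 7, 9, 5, 7]
data[mid]=7<9: swap data[3],data[4]; lo=4,mid=5 → [6, 6, 6, 7, 9, 9, 5, 7]
data[mid]=9=9: mid=6
data[mid]=5<9: swap data[4],data[6]; lo=5,mid=7 → [6, 6, 6, 7, 5, 9, 9, 7]
data[mid]=7<9: swap data[5],data[7]; lo=6,mid=8 → [6, 6, 6, 7, 5, 7, 9, 9]
end: lo=6, hi=7; data = [6, 6, 6, 7, 5, 7, 9, 9]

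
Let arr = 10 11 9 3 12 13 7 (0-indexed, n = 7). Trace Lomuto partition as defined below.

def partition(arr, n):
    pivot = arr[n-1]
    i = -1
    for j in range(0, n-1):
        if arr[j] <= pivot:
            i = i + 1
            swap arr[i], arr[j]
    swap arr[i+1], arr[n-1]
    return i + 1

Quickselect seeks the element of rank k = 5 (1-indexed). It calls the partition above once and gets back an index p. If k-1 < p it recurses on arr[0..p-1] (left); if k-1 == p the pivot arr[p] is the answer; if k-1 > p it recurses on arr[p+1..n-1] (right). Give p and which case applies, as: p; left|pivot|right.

1; right

pivot = arr[6] = 7; i = -1
j=0: arr[0]=10 > 7 → no swap
j=1: arr[1]=11 > 7 → no swap
j=2: arr[2]=9 > 7 → no swap
j=3: arr[3]=3 ≤ 7 → i=0, swap arr[0],arr[3] → 3 11 9 10 12 13 7
j=4: arr[4]=12 > 7 → no swap
j=5: arr[5]=13 > 7 → no swap
final swap arr[1],arr[6] → 3 7 9 10 12 13 11; return 1
p = 1; k-1 = 4 > 1 ⇒ right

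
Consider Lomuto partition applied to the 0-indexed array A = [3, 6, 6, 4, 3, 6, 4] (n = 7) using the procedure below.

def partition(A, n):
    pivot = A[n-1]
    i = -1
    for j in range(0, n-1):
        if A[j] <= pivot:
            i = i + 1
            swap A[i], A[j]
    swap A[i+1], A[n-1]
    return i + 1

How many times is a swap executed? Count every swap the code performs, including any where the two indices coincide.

pivot=4, i=-1
j=0: 3≤4, i=0, swap(0,0) ⇒ [3, 6, 6, 4, 3, 6, 4]
j=1: 6>4, skip
j=2: 6>4, skip
j=3: 4≤4, i=1, swap(1,3) ⇒ [3, 4, 6, 6, 3, 6, 4]
j=4: 3≤4, i=2, swap(2,4) ⇒ [3, 4, 3, 6, 6, 6, 4]
j=5: 6>4, skip
swap(3,6) ⇒ [3, 4, 3, 4, 6, 6, 6]; return 3

4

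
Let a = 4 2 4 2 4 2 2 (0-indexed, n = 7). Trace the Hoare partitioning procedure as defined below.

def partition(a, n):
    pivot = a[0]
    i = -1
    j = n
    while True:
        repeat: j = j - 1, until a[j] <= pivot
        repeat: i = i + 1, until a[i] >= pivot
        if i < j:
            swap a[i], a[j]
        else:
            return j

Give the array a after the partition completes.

2 2 2 2 4 4 4

pivot = a[0] = 4; i = -1, j = 7
j→6 (a[6]=2≤4), i→0 (a[0]=4≥4); i<j, swap → 2 2 4 2 4 2 4
j→5 (a[5]=2≤4), i→2 (a[2]=4≥4); i<j, swap → 2 2 2 2 4 4 4
j→4, i→4; i≥j, return j=4. a = 2 2 2 2 4 4 4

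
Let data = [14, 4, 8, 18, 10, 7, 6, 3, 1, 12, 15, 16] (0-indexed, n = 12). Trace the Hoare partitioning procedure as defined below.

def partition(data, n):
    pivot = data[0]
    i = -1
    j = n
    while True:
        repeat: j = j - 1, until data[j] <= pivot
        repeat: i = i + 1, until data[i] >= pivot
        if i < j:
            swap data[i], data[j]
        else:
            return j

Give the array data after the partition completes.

pivot = data[0] = 14; i = -1, j = 12
j→9 (data[9]=12≤14), i→0 (data[0]=14≥14); i<j, swap → [12, 4, 8, 18, 10, 7, 6, 3, 1, 14, 15, 16]
j→8 (data[8]=1≤14), i→3 (data[3]=18≥14); i<j, swap → [12, 4, 8, 1, 10, 7, 6, 3, 18, 14, 15, 16]
j→7, i→8; i≥j, return j=7. data = [12, 4, 8, 1, 10, 7, 6, 3, 18, 14, 15, 16]

[12, 4, 8, 1, 10, 7, 6, 3, 18, 14, 15, 16]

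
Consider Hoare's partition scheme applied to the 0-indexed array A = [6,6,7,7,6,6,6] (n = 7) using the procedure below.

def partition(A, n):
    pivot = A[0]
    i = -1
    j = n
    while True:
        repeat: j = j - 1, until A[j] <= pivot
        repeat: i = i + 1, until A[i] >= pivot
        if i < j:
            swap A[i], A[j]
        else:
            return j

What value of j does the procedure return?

2

pivot=6
j stops at 6 (6), i stops at 0 (6); swap ⇒ [6,6,7,7,6,6,6]
j stops at 5 (6), i stops at 1 (6); swap ⇒ [6,6,7,7,6,6,6]
j stops at 4 (6), i stops at 2 (7); swap ⇒ [6,6,6,7,7,6,6]
j stops at 2, i stops at 3; i≥j ⇒ return 2. A=[6,6,6,7,7,6,6]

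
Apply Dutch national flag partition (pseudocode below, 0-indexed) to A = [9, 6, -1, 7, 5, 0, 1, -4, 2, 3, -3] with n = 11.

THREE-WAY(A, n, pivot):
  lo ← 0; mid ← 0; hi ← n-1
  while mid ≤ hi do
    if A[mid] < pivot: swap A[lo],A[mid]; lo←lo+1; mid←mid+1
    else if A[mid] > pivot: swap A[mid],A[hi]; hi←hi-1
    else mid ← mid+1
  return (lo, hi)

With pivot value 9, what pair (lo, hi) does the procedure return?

pivot = 9; lo=0, mid=0, hi=10
A[mid]=9=9: mid=1
A[mid]=6<9: swap A[0],A[1]; lo=1,mid=2 → [6, 9, -1, 7, 5, 0, 1, -4, 2, 3, -3]
A[mid]=-1<9: swap A[1],A[2]; lo=2,mid=3 → [6, -1, 9, 7, 5, 0, 1, -4, 2, 3, -3]
A[mid]=7<9: swap A[2],A[3]; lo=3,mid=4 → [6, -1, 7, 9, 5, 0, 1, -4, 2, 3, -3]
A[mid]=5<9: swap A[3],A[4]; lo=4,mid=5 → [6, -1, 7, 5, 9, 0, 1, -4, 2, 3, -3]
A[mid]=0<9: swap A[4],A[5]; lo=5,mid=6 → [6, -1, 7, 5, 0, 9, 1, -4, 2, 3, -3]
A[mid]=1<9: swap A[5],A[6]; lo=6,mid=7 → [6, -1, 7, 5, 0, 1, 9, -4, 2, 3, -3]
A[mid]=-4<9: swap A[6],A[7]; lo=7,mid=8 → [6, -1, 7, 5, 0, 1, -4, 9, 2, 3, -3]
A[mid]=2<9: swap A[7],A[8]; lo=8,mid=9 → [6, -1, 7, 5, 0, 1, -4, 2, 9, 3, -3]
A[mid]=3<9: swap A[8],A[9]; lo=9,mid=10 → [6, -1, 7, 5, 0, 1, -4, 2, 3, 9, -3]
A[mid]=-3<9: swap A[9],A[10]; lo=10,mid=11 → [6, -1, 7, 5, 0, 1, -4, 2, 3, -3, 9]
end: lo=10, hi=10; A = [6, -1, 7, 5, 0, 1, -4, 2, 3, -3, 9]

(10, 10)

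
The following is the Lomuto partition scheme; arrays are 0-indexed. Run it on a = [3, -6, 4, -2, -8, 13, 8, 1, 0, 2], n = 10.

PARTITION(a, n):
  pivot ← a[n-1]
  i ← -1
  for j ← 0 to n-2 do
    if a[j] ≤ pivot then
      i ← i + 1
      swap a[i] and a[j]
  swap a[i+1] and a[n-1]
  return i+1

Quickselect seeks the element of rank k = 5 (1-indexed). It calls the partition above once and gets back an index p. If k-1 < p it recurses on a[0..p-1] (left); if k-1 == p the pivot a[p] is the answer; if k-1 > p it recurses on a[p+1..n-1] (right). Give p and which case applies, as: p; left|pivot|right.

pivot = a[9] = 2; i = -1
j=0: a[0]=3 > 2 → no swap
j=1: a[1]=-6 ≤ 2 → i=0, swap a[0],a[1] → [-6, 3, 4, -2, -8, 13, 8, 1, 0, 2]
j=2: a[2]=4 > 2 → no swap
j=3: a[3]=-2 ≤ 2 → i=1, swap a[1],a[3] → [-6, -2, 4, 3, -8, 13, 8, 1, 0, 2]
j=4: a[4]=-8 ≤ 2 → i=2, swap a[2],a[4] → [-6, -2, -8, 3, 4, 13, 8, 1, 0, 2]
j=5: a[5]=13 > 2 → no swap
j=6: a[6]=8 > 2 → no swap
j=7: a[7]=1 ≤ 2 → i=3, swap a[3],a[7] → [-6, -2, -8, 1, 4, 13, 8, 3, 0, 2]
j=8: a[8]=0 ≤ 2 → i=4, swap a[4],a[8] → [-6, -2, -8, 1, 0, 13, 8, 3, 4, 2]
final swap a[5],a[9] → [-6, -2, -8, 1, 0, 2, 8, 3, 4, 13]; return 5
p = 5; k-1 = 4 < 5 ⇒ left

5; left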